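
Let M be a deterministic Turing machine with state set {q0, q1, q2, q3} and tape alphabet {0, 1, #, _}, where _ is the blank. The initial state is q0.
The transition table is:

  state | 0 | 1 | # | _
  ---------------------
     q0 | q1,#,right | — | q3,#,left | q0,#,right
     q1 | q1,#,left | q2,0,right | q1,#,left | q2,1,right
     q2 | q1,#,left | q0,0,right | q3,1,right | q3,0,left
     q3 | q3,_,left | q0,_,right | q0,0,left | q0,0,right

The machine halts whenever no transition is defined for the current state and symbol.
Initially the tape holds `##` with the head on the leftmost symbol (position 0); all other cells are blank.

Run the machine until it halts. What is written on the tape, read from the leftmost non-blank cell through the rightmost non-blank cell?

110##

state=q0 head=0 tape=___[#]#   (q0,#)→(q3,#,left)
state=q3 head=-1 tape=__[_]##   (q3,_)→(q0,0,right)
state=q0 head=0 tape=__0[#]#   (q0,#)→(q3,#,left)
state=q3 head=-1 tape=__[0]##   (q3,0)→(q3,_,left)
state=q3 head=-2 tape=_[_]_##   (q3,_)→(q0,0,right)
state=q0 head=-1 tape=_0[_]##   (q0,_)→(q0,#,right)
state=q0 head=0 tape=_0#[#]#   (q0,#)→(q3,#,left)
state=q3 head=-1 tape=_0[#]##   (q3,#)→(q0,0,left)
state=q0 head=-2 tape=_[0]0##   (q0,0)→(q1,#,right)
state=q1 head=-1 tape=_#[0]##   (q1,0)→(q1,#,left)
state=q1 head=-2 tape=_[#]###   (q1,#)→(q1,#,left)
state=q1 head=-3 tape=[_]####   (q1,_)→(q2,1,right)
state=q2 head=-2 tape=1[#]###   (q2,#)→(q3,1,right)
state=q3 head=-1 tape=11[#]##   (q3,#)→(q0,0,left)
state=q0 head=-2 tape=1[1]0##
The non-blank tape span at halt is 110##.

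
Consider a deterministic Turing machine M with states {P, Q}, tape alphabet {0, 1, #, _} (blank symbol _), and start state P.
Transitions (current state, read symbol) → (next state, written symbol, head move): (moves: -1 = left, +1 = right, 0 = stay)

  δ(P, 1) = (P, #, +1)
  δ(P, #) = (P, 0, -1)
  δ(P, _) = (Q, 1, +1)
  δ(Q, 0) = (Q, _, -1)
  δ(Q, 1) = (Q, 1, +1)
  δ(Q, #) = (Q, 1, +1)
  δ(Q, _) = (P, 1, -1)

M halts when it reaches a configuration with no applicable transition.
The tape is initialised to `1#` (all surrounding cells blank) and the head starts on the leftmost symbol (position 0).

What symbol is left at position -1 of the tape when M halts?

#

state=P head=0 tape=_[1]#   (P,1)→(P,#,+1)
state=P head=1 tape=_#[#]   (P,#)→(P,0,-1)
state=P head=0 tape=_[#]0   (P,#)→(P,0,-1)
state=P head=-1 tape=[_]00   (P,_)→(Q,1,+1)
state=Q head=0 tape=1[0]0   (Q,0)→(Q,_,-1)
state=Q head=-1 tape=[1]_0   (Q,1)→(Q,1,+1)
state=Q head=0 tape=1[_]0   (Q,_)→(P,1,-1)
state=P head=-1 tape=[1]10   (P,1)→(P,#,+1)
state=P head=0 tape=#[1]0   (P,1)→(P,#,+1)
state=P head=1 tape=##[0]
Cell -1 holds # when M halts.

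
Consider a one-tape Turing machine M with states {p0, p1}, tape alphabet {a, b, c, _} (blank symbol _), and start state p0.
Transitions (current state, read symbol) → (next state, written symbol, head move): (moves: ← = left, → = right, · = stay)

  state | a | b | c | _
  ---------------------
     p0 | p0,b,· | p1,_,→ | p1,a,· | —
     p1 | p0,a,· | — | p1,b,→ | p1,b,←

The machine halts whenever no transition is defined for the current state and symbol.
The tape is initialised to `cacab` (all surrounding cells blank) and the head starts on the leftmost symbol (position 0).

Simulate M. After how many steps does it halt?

11

p0 | [c]acab   read c → write a, move ·, go to p1
p1 | [a]acab   read a → write a, move ·, go to p0
p0 | [a]acab   read a → write b, move ·, go to p0
p0 | [b]acab   read b → write _, move →, go to p1
p1 | _[a]cab   read a → write a, move ·, go to p0
p0 | _[a]cab   read a → write b, move ·, go to p0
p0 | _[b]cab   read b → write _, move →, go to p1
p1 | __[c]ab   read c → write b, move →, go to p1
p1 | __b[a]b   read a → write a, move ·, go to p0
p0 | __b[a]b   read a → write b, move ·, go to p0
p0 | __b[b]b   read b → write _, move →, go to p1
p1 | __b_[b]
M halts after 11 transitions.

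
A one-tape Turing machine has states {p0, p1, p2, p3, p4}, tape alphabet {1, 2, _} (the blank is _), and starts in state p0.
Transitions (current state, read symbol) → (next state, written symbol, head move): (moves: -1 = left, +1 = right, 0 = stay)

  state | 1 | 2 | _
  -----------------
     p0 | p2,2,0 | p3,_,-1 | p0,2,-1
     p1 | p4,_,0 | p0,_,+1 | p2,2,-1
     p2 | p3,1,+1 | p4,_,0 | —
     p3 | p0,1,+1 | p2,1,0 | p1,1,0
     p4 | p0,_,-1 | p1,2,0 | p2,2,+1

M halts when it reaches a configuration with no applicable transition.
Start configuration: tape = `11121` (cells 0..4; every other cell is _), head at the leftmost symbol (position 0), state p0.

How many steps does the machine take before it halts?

17

state=p0 head=0 tape=[1]1121__   (p0,1)→(p2,2,0)
state=p2 head=0 tape=[2]1121__   (p2,2)→(p4,_,0)
state=p4 head=0 tape=[_]1121__   (p4,_)→(p2,2,+1)
state=p2 head=1 tape=2[1]121__   (p2,1)→(p3,1,+1)
state=p3 head=2 tape=21[1]21__   (p3,1)→(p0,1,+1)
state=p0 head=3 tape=211[2]1__   (p0,2)→(p3,_,-1)
state=p3 head=2 tape=21[1]_1__   (p3,1)→(p0,1,+1)
state=p0 head=3 tape=211[_]1__   (p0,_)→(p0,2,-1)
state=p0 head=2 tape=21[1]21__   (p0,1)→(p2,2,0)
state=p2 head=2 tape=21[2]21__   (p2,2)→(p4,_,0)
state=p4 head=2 tape=21[_]21__   (p4,_)→(p2,2,+1)
state=p2 head=3 tape=212[2]1__   (p2,2)→(p4,_,0)
state=p4 head=3 tape=212[_]1__   (p4,_)→(p2,2,+1)
state=p2 head=4 tape=2122[1]__   (p2,1)→(p3,1,+1)
state=p3 head=5 tape=21221[_]_   (p3,_)→(p1,1,0)
state=p1 head=5 tape=21221[1]_   (p1,1)→(p4,_,0)
state=p4 head=5 tape=21221[_]_   (p4,_)→(p2,2,+1)
state=p2 head=6 tape=212212[_]
M halts after 17 transitions.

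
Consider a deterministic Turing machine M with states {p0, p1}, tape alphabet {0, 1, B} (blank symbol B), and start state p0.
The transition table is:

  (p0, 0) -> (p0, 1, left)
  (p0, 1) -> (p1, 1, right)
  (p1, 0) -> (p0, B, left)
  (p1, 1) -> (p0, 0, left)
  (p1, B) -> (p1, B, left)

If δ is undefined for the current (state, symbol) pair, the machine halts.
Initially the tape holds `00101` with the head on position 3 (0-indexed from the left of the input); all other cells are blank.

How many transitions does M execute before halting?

10

p0 | B001[0]1   read 0 → write 1, move left, go to p0
p0 | B00[1]11   read 1 → write 1, move right, go to p1
p1 | B001[1]1   read 1 → write 0, move left, go to p0
p0 | B00[1]01   read 1 → write 1, move right, go to p1
p1 | B001[0]1   read 0 → write B, move left, go to p0
p0 | B00[1]B1   read 1 → write 1, move right, go to p1
p1 | B001[B]1   read B → write B, move left, go to p1
p1 | B00[1]B1   read 1 → write 0, move left, go to p0
p0 | B0[0]0B1   read 0 → write 1, move left, go to p0
p0 | B[0]10B1   read 0 → write 1, move left, go to p0
p0 | [B]110B1
M halts after 10 transitions.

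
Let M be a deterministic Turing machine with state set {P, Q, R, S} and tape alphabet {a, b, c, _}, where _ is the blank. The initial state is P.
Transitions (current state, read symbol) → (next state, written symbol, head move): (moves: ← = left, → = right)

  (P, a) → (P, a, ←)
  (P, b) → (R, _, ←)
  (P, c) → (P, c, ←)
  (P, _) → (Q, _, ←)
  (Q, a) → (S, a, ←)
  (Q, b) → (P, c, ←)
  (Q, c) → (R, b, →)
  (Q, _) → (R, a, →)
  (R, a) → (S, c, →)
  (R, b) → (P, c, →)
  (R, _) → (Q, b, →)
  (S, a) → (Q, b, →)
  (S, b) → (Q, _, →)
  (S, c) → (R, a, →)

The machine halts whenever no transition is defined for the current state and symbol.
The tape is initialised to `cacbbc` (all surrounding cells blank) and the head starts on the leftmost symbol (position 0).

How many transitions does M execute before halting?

P | __[c]acbbc   read c → write c, move ←, go to P
P | _[_]cacbbc   read _ → write _, move ←, go to Q
Q | [_]_cacbbc   read _ → write a, move →, go to R
R | a[_]cacbbc   read _ → write b, move →, go to Q
Q | ab[c]acbbc   read c → write b, move →, go to R
R | abb[a]cbbc   read a → write c, move →, go to S
S | abbc[c]bbc   read c → write a, move →, go to R
R | abbca[b]bc   read b → write c, move →, go to P
P | abbcac[b]c   read b → write _, move ←, go to R
R | abbca[c]_c
M halts after 9 transitions.

9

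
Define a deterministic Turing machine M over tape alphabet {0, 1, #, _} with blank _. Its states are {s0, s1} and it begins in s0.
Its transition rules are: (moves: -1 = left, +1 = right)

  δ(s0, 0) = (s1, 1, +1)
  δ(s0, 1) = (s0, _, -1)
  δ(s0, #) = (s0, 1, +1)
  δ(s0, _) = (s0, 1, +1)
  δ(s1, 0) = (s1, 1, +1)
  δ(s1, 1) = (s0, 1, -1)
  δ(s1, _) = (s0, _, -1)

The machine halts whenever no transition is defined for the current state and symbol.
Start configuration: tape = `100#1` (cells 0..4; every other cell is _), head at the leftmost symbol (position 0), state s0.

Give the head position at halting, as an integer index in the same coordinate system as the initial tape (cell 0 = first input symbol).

3

s0 | _[1]00#1   read 1 → write _, move -1, go to s0
s0 | [_]_00#1   read _ → write 1, move +1, go to s0
s0 | 1[_]00#1   read _ → write 1, move +1, go to s0
s0 | 11[0]0#1   read 0 → write 1, move +1, go to s1
s1 | 111[0]#1   read 0 → write 1, move +1, go to s1
s1 | 1111[#]1
At halt the head is at cell 3.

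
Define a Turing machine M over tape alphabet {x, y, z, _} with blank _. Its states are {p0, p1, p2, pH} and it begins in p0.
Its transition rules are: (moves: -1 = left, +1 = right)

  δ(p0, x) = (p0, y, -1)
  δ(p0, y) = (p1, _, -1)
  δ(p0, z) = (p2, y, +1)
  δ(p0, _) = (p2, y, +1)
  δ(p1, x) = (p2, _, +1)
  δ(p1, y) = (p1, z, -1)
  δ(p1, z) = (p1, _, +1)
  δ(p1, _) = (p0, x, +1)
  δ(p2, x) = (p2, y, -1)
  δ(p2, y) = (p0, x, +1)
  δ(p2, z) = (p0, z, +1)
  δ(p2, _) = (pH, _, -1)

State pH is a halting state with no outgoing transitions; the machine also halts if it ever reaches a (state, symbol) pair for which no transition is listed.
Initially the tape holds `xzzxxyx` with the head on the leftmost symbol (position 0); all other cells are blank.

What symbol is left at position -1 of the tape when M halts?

y

p0 | _[x]zzxxyx   read x → write y, move -1, go to p0
p0 | [_]yzzxxyx   read _ → write y, move +1, go to p2
p2 | y[y]zzxxyx   read y → write x, move +1, go to p0
p0 | yx[z]zxxyx   read z → write y, move +1, go to p2
p2 | yxy[z]xxyx   read z → write z, move +1, go to p0
p0 | yxyz[x]xyx   read x → write y, move -1, go to p0
p0 | yxy[z]yxyx   read z → write y, move +1, go to p2
p2 | yxyy[y]xyx   read y → write x, move +1, go to p0
p0 | yxyyx[x]yx   read x → write y, move -1, go to p0
p0 | yxyy[x]yyx   read x → write y, move -1, go to p0
p0 | yxy[y]yyyx   read y → write _, move -1, go to p1
p1 | yx[y]_yyyx   read y → write z, move -1, go to p1
p1 | y[x]z_yyyx   read x → write _, move +1, go to p2
p2 | y_[z]_yyyx   read z → write z, move +1, go to p0
p0 | y_z[_]yyyx   read _ → write y, move +1, go to p2
p2 | y_zy[y]yyx   read y → write x, move +1, go to p0
p0 | y_zyx[y]yx   read y → write _, move -1, go to p1
p1 | y_zy[x]_yx   read x → write _, move +1, go to p2
p2 | y_zy_[_]yx   read _ → write _, move -1, go to pH
pH | y_zy[_]_yx
Cell -1 holds y when M halts.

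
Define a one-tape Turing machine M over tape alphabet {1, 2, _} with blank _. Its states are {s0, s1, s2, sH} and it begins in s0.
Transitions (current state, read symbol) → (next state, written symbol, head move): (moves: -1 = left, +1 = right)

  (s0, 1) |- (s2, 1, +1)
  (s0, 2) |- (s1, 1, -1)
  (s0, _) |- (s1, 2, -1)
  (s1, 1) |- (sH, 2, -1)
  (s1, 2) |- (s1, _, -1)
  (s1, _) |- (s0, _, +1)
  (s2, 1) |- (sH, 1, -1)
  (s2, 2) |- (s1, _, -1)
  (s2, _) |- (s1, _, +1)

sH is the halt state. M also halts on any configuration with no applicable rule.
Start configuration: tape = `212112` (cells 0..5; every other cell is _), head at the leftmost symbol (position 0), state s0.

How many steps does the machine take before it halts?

4

state=s0 head=0 tape=_[2]12112   (s0,2)→(s1,1,-1)
state=s1 head=-1 tape=[_]112112   (s1,_)→(s0,_,+1)
state=s0 head=0 tape=_[1]12112   (s0,1)→(s2,1,+1)
state=s2 head=1 tape=_1[1]2112   (s2,1)→(sH,1,-1)
state=sH head=0 tape=_[1]12112
M halts after 4 transitions.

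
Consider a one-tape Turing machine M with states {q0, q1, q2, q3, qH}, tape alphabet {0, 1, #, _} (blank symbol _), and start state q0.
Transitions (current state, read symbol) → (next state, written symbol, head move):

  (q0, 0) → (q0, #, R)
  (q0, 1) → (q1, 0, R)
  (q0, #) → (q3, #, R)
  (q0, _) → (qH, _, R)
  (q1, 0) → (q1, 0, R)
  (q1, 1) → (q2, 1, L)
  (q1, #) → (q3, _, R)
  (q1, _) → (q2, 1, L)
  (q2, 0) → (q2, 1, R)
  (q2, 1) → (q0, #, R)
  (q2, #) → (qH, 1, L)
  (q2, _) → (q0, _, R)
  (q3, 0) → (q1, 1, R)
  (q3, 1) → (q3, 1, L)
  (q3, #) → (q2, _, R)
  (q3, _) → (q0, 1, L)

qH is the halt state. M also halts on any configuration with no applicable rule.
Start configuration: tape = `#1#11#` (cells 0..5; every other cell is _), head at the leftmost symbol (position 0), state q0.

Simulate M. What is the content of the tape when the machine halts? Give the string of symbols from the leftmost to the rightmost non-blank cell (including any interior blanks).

#_#0_1

q0 | [#]1#11#_   read # → write #, move R, go to q3
q3 | #[1]#11#_   read 1 → write 1, move L, go to q3
q3 | [#]1#11#_   read # → write _, move R, go to q2
q2 | _[1]#11#_   read 1 → write #, move R, go to q0
q0 | _#[#]11#_   read # → write #, move R, go to q3
q3 | _##[1]1#_   read 1 → write 1, move L, go to q3
q3 | _#[#]11#_   read # → write _, move R, go to q2
q2 | _#_[1]1#_   read 1 → write #, move R, go to q0
q0 | _#_#[1]#_   read 1 → write 0, move R, go to q1
q1 | _#_#0[#]_   read # → write _, move R, go to q3
q3 | _#_#0_[_]   read _ → write 1, move L, go to q0
q0 | _#_#0[_]1   read _ → write _, move R, go to qH
qH | _#_#0_[1]
The non-blank tape span at halt is #_#0_1.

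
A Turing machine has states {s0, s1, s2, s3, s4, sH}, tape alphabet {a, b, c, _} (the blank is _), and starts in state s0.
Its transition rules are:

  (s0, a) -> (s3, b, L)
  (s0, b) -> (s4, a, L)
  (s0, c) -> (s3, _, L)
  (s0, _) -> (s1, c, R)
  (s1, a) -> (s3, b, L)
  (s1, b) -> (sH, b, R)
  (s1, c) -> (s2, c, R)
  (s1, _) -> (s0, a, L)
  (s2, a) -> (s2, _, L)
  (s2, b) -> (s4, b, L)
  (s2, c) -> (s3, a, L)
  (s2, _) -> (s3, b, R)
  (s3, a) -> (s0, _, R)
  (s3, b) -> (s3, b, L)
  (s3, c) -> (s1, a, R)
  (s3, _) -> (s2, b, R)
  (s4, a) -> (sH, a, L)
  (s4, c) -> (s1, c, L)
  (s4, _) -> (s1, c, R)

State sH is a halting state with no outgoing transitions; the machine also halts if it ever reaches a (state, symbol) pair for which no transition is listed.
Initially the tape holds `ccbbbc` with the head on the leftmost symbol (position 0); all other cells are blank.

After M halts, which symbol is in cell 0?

s0 | _[c]cbbbc   read c → write _, move L, go to s3
s3 | [_]_cbbbc   read _ → write b, move R, go to s2
s2 | b[_]cbbbc   read _ → write b, move R, go to s3
s3 | bb[c]bbbc   read c → write a, move R, go to s1
s1 | bba[b]bbc   read b → write b, move R, go to sH
sH | bbab[b]bc
Cell 0 holds b when M halts.

b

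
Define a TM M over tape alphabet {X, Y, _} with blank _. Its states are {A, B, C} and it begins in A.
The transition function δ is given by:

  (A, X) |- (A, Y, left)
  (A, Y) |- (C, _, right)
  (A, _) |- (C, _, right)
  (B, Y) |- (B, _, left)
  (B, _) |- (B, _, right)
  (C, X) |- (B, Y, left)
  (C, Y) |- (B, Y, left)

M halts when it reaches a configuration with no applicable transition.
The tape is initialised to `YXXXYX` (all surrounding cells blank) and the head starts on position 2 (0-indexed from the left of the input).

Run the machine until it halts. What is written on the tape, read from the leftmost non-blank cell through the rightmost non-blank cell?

state=A head=2 tape=YX[X]XYX   (A,X)→(A,Y,left)
state=A head=1 tape=Y[X]YXYX   (A,X)→(A,Y,left)
state=A head=0 tape=[Y]YYXYX   (A,Y)→(C,_,right)
state=C head=1 tape=_[Y]YXYX   (C,Y)→(B,Y,left)
state=B head=0 tape=[_]YYXYX   (B,_)→(B,_,right)
state=B head=1 tape=_[Y]YXYX   (B,Y)→(B,_,left)
state=B head=0 tape=[_]_YXYX   (B,_)→(B,_,right)
state=B head=1 tape=_[_]YXYX   (B,_)→(B,_,right)
state=B head=2 tape=__[Y]XYX   (B,Y)→(B,_,left)
state=B head=1 tape=_[_]_XYX   (B,_)→(B,_,right)
state=B head=2 tape=__[_]XYX   (B,_)→(B,_,right)
state=B head=3 tape=___[X]YX
The non-blank tape span at halt is XYX.

XYX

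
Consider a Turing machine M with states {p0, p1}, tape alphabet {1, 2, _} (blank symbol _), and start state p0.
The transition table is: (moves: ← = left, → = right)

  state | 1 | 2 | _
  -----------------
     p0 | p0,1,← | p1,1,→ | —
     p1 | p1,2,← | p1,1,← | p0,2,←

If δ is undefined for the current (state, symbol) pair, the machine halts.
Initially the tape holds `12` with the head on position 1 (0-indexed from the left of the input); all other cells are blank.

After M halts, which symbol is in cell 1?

1

state=p0 head=1 tape=_1[2]_   (p0,2)→(p1,1,→)
state=p1 head=2 tape=_11[_]   (p1,_)→(p0,2,←)
state=p0 head=1 tape=_1[1]2   (p0,1)→(p0,1,←)
state=p0 head=0 tape=_[1]12   (p0,1)→(p0,1,←)
state=p0 head=-1 tape=[_]112
Cell 1 holds 1 when M halts.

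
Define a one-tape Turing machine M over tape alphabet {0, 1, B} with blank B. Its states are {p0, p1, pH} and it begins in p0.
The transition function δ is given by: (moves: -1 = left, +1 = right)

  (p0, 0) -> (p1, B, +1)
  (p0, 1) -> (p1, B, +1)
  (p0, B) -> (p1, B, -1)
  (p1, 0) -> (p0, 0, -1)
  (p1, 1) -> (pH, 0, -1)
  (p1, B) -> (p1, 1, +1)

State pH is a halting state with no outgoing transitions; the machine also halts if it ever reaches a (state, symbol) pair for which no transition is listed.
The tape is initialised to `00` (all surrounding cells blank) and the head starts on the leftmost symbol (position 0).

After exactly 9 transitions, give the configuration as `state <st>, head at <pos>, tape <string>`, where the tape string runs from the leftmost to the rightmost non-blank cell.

state p1, head at -1, tape 1B0

state=p0 head=0 tape=B[0]0   (p0,0)→(p1,B,+1)
state=p1 head=1 tape=BB[0]   (p1,0)→(p0,0,-1)
state=p0 head=0 tape=B[B]0   (p0,B)→(p1,B,-1)
state=p1 head=-1 tape=[B]B0   (p1,B)→(p1,1,+1)
state=p1 head=0 tape=1[B]0   (p1,B)→(p1,1,+1)
state=p1 head=1 tape=11[0]   (p1,0)→(p0,0,-1)
state=p0 head=0 tape=1[1]0   (p0,1)→(p1,B,+1)
state=p1 head=1 tape=1B[0]   (p1,0)→(p0,0,-1)
state=p0 head=0 tape=1[B]0   (p0,B)→(p1,B,-1)
state=p1 head=-1 tape=[1]B0
After 9 steps: state p1, head at -1, tape 1B0.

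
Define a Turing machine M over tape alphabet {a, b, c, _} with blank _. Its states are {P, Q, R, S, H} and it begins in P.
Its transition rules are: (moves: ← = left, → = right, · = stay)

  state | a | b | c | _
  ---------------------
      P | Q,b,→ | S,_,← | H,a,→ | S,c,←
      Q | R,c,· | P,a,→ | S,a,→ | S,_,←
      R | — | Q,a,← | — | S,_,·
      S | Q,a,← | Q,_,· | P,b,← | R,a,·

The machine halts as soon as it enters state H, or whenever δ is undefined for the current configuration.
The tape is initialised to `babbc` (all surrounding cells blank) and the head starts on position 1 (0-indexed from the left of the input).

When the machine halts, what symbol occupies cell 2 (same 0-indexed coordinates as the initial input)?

_

P | __b[a]bbc   read a → write b, move →, go to Q
Q | __bb[b]bc   read b → write a, move →, go to P
P | __bba[b]c   read b → write _, move ←, go to S
S | __bb[a]_c   read a → write a, move ←, go to Q
Q | __b[b]a_c   read b → write a, move →, go to P
P | __ba[a]_c   read a → write b, move →, go to Q
Q | __bab[_]c   read _ → write _, move ←, go to S
S | __ba[b]_c   read b → write _, move ·, go to Q
Q | __ba[_]_c   read _ → write _, move ←, go to S
S | __b[a]__c   read a → write a, move ←, go to Q
Q | __[b]a__c   read b → write a, move →, go to P
P | __a[a]__c   read a → write b, move →, go to Q
Q | __ab[_]_c   read _ → write _, move ←, go to S
S | __a[b]__c   read b → write _, move ·, go to Q
Q | __a[_]__c   read _ → write _, move ←, go to S
S | __[a]___c   read a → write a, move ←, go to Q
Q | _[_]a___c   read _ → write _, move ←, go to S
S | [_]_a___c   read _ → write a, move ·, go to R
R | [a]_a___c
Cell 2 holds _ when M halts.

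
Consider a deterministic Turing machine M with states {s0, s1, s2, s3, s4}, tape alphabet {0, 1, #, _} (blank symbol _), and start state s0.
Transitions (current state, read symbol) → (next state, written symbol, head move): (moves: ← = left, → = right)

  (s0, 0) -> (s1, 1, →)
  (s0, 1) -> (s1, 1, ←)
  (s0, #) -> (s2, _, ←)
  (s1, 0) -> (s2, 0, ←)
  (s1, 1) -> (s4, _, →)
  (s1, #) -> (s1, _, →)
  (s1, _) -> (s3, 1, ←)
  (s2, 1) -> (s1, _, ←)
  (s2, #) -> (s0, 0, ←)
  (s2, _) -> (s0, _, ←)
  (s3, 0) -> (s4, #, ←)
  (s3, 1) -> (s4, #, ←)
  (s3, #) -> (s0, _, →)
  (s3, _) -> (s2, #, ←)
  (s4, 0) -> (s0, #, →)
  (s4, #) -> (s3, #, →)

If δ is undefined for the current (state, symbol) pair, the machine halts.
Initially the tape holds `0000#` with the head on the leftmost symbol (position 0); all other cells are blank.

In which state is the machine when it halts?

s0 | ____[0]000#   read 0 → write 1, move →, go to s1
s1 | ____1[0]00#   read 0 → write 0, move ←, go to s2
s2 | ____[1]000#   read 1 → write _, move ←, go to s1
s1 | ___[_]_000#   read _ → write 1, move ←, go to s3
s3 | __[_]1_000#   read _ → write #, move ←, go to s2
s2 | _[_]#1_000#   read _ → write _, move ←, go to s0
s0 | [_]_#1_000#
No transition is defined for (s0, _); M halts in state s0.

s0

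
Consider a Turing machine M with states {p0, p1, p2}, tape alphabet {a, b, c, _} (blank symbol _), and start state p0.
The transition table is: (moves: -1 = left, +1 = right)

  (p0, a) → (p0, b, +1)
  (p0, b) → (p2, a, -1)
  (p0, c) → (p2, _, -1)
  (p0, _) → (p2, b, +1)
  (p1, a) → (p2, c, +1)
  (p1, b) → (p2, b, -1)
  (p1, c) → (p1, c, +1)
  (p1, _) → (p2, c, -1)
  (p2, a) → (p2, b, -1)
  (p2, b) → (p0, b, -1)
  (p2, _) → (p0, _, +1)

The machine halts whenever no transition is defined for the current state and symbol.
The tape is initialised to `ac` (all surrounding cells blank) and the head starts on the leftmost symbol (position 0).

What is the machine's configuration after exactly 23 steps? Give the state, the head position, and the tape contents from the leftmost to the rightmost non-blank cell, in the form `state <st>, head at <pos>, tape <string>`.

state p2, head at -3, tape baaa

p0 | ____[a]c   read a → write b, move +1, go to p0
p0 | ____b[c]   read c → write _, move -1, go to p2
p2 | ____[b]_   read b → write b, move -1, go to p0
p0 | ___[_]b_   read _ → write b, move +1, go to p2
p2 | ___b[b]_   read b → write b, move -1, go to p0
p0 | ___[b]b_   read b → write a, move -1, go to p2
p2 | __[_]ab_   read _ → write _, move +1, go to p0
p0 | ___[a]b_   read a → write b, move +1, go to p0
p0 | ___b[b]_   read b → write a, move -1, go to p2
p2 | ___[b]a_   read b → write b, move -1, go to p0
p0 | __[_]ba_   read _ → write b, move +1, go to p2
p2 | __b[b]a_   read b → write b, move -1, go to p0
p0 | __[b]ba_   read b → write a, move -1, go to p2
p2 | _[_]aba_   read _ → write _, move +1, go to p0
p0 | __[a]ba_   read a → write b, move +1, go to p0
p0 | __b[b]a_   read b → write a, move -1, go to p2
p2 | __[b]aa_   read b → write b, move -1, go to p0
p0 | _[_]baa_   read _ → write b, move +1, go to p2
p2 | _b[b]aa_   read b → write b, move -1, go to p0
p0 | _[b]baa_   read b → write a, move -1, go to p2
p2 | [_]abaa_   read _ → write _, move +1, go to p0
p0 | _[a]baa_   read a → write b, move +1, go to p0
p0 | _b[b]aa_   read b → write a, move -1, go to p2
p2 | _[b]aaa_
After 23 steps: state p2, head at -3, tape baaa.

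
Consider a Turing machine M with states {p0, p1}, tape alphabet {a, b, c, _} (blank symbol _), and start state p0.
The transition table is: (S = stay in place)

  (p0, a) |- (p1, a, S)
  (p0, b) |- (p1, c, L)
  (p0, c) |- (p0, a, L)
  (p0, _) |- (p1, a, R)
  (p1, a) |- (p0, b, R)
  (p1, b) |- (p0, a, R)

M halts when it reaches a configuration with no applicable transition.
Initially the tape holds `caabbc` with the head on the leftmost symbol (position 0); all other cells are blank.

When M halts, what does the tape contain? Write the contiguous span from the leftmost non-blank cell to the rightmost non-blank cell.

p0 | _[c]aabbc__   read c → write a, move L, go to p0
p0 | [_]aaabbc__   read _ → write a, move R, go to p1
p1 | a[a]aabbc__   read a → write b, move R, go to p0
p0 | ab[a]abbc__   read a → write a, move S, go to p1
p1 | ab[a]abbc__   read a → write b, move R, go to p0
p0 | abb[a]bbc__   read a → write a, move S, go to p1
p1 | abb[a]bbc__   read a → write b, move R, go to p0
p0 | abbb[b]bc__   read b → write c, move L, go to p1
p1 | abb[b]cbc__   read b → write a, move R, go to p0
p0 | abba[c]bc__   read c → write a, move L, go to p0
p0 | abb[a]abc__   read a → write a, move S, go to p1
p1 | abb[a]abc__   read a → write b, move R, go to p0
p0 | abbb[a]bc__   read a → write a, move S, go to p1
p1 | abbb[a]bc__   read a → write b, move R, go to p0
p0 | abbbb[b]c__   read b → write c, move L, go to p1
p1 | abbb[b]cc__   read b → write a, move R, go to p0
p0 | abbba[c]c__   read c → write a, move L, go to p0
p0 | abbb[a]ac__   read a → write a, move S, go to p1
p1 | abbb[a]ac__   read a → write b, move R, go to p0
p0 | abbbb[a]c__   read a → write a, move S, go to p1
p1 | abbbb[a]c__   read a → write b, move R, go to p0
p0 | abbbbb[c]__   read c → write a, move L, go to p0
p0 | abbbb[b]a__   read b → write c, move L, go to p1
p1 | abbb[b]ca__   read b → write a, move R, go to p0
p0 | abbba[c]a__   read c → write a, move L, go to p0
p0 | abbb[a]aa__   read a → write a, move S, go to p1
p1 | abbb[a]aa__   read a → write b, move R, go to p0
p0 | abbbb[a]a__   read a → write a, move S, go to p1
p1 | abbbb[a]a__   read a → write b, move R, go to p0
p0 | abbbbb[a]__   read a → write a, move S, go to p1
p1 | abbbbb[a]__   read a → write b, move R, go to p0
p0 | abbbbbb[_]_   read _ → write a, move R, go to p1
p1 | abbbbbba[_]
The non-blank tape span at halt is abbbbbba.

abbbbbba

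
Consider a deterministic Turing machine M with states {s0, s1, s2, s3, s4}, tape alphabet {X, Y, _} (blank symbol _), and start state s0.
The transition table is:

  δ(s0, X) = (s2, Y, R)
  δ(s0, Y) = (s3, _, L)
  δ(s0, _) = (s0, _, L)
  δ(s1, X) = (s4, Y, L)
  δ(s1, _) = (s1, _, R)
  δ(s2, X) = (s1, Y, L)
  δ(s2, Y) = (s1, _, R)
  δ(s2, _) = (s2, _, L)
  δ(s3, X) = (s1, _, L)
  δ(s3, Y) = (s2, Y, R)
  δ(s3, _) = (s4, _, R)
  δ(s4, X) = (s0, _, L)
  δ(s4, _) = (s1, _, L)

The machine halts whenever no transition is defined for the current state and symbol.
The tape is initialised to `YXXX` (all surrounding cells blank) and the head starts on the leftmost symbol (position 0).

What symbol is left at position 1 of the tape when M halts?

s0 | _[Y]XXX   read Y → write _, move L, go to s3
s3 | [_]_XXX   read _ → write _, move R, go to s4
s4 | _[_]XXX   read _ → write _, move L, go to s1
s1 | [_]_XXX   read _ → write _, move R, go to s1
s1 | _[_]XXX   read _ → write _, move R, go to s1
s1 | __[X]XX   read X → write Y, move L, go to s4
s4 | _[_]YXX   read _ → write _, move L, go to s1
s1 | [_]_YXX   read _ → write _, move R, go to s1
s1 | _[_]YXX   read _ → write _, move R, go to s1
s1 | __[Y]XX
Cell 1 holds Y when M halts.

Y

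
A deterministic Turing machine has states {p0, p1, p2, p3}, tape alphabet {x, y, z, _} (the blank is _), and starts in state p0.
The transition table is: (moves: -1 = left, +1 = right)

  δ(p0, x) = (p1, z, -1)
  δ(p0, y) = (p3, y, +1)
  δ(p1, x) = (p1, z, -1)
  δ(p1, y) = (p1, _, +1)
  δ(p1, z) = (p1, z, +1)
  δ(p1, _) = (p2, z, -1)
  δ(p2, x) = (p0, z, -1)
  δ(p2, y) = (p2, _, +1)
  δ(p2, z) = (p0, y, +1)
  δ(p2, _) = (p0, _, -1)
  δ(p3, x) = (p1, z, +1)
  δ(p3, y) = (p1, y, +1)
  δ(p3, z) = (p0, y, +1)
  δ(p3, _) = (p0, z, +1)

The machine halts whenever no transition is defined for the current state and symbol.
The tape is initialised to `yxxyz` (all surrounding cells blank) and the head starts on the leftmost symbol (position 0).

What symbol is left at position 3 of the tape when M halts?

_

p0 | [y]xxyz_   read y → write y, move +1, go to p3
p3 | y[x]xyz_   read x → write z, move +1, go to p1
p1 | yz[x]yz_   read x → write z, move -1, go to p1
p1 | y[z]zyz_   read z → write z, move +1, go to p1
p1 | yz[z]yz_   read z → write z, move +1, go to p1
p1 | yzz[y]z_   read y → write _, move +1, go to p1
p1 | yzz_[z]_   read z → write z, move +1, go to p1
p1 | yzz_z[_]   read _ → write z, move -1, go to p2
p2 | yzz_[z]z   read z → write y, move +1, go to p0
p0 | yzz_y[z]
Cell 3 holds _ when M halts.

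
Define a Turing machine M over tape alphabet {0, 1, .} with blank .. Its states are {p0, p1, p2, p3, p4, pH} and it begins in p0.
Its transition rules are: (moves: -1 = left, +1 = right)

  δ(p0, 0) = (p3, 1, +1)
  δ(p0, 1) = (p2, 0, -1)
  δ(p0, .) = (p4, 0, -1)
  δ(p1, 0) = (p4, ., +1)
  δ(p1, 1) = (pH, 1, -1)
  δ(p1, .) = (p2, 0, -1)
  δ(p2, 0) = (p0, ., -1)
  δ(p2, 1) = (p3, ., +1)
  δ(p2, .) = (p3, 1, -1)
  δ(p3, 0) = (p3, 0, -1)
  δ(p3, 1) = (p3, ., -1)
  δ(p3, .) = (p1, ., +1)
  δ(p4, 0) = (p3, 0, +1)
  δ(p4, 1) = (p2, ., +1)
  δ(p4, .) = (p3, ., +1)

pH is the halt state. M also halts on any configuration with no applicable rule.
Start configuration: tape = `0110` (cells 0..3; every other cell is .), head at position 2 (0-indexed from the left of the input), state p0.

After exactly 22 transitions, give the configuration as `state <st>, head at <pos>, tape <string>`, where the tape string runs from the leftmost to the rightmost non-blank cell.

state=p0 head=2 tape=01[1]0....   (p0,1)→(p2,0,-1)
state=p2 head=1 tape=0[1]00....   (p2,1)→(p3,.,+1)
state=p3 head=2 tape=0.[0]0....   (p3,0)→(p3,0,-1)
state=p3 head=1 tape=0[.]00....   (p3,.)→(p1,.,+1)
state=p1 head=2 tape=0.[0]0....   (p1,0)→(p4,.,+1)
state=p4 head=3 tape=0..[0]....   (p4,0)→(p3,0,+1)
state=p3 head=4 tape=0..0[.]...   (p3,.)→(p1,.,+1)
state=p1 head=5 tape=0..0.[.]..   (p1,.)→(p2,0,-1)
state=p2 head=4 tape=0..0[.]0..   (p2,.)→(p3,1,-1)
state=p3 head=3 tape=0..[0]10..   (p3,0)→(p3,0,-1)
state=p3 head=2 tape=0.[.]010..   (p3,.)→(p1,.,+1)
state=p1 head=3 tape=0..[0]10..   (p1,0)→(p4,.,+1)
state=p4 head=4 tape=0...[1]0..   (p4,1)→(p2,.,+1)
state=p2 head=5 tape=0....[0]..   (p2,0)→(p0,.,-1)
state=p0 head=4 tape=0...[.]...   (p0,.)→(p4,0,-1)
state=p4 head=3 tape=0..[.]0...   (p4,.)→(p3,.,+1)
state=p3 head=4 tape=0...[0]...   (p3,0)→(p3,0,-1)
state=p3 head=3 tape=0..[.]0...   (p3,.)→(p1,.,+1)
state=p1 head=4 tape=0...[0]...   (p1,0)→(p4,.,+1)
state=p4 head=5 tape=0....[.]..   (p4,.)→(p3,.,+1)
state=p3 head=6 tape=0.....[.].   (p3,.)→(p1,.,+1)
state=p1 head=7 tape=0......[.]   (p1,.)→(p2,0,-1)
state=p2 head=6 tape=0.....[.]0
After 22 steps: state p2, head at 6, tape 0......0.

state p2, head at 6, tape 0......0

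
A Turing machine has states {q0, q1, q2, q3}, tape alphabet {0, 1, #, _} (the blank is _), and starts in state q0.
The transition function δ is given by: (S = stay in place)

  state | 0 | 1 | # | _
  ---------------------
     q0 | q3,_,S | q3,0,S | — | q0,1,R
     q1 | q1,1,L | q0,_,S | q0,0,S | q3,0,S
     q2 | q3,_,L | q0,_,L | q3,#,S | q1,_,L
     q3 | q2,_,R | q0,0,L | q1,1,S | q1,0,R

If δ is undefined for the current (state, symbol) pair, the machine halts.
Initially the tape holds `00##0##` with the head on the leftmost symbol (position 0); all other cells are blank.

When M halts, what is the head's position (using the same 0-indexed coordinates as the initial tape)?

q0 | _[0]0##0##   read 0 → write _, move S, go to q3
q3 | _[_]0##0##   read _ → write 0, move R, go to q1
q1 | _0[0]##0##   read 0 → write 1, move L, go to q1
q1 | _[0]1##0##   read 0 → write 1, move L, go to q1
q1 | [_]11##0##   read _ → write 0, move S, go to q3
q3 | [0]11##0##   read 0 → write _, move R, go to q2
q2 | _[1]1##0##   read 1 → write _, move L, go to q0
q0 | [_]_1##0##   read _ → write 1, move R, go to q0
q0 | 1[_]1##0##   read _ → write 1, move R, go to q0
q0 | 11[1]##0##   read 1 → write 0, move S, go to q3
q3 | 11[0]##0##   read 0 → write _, move R, go to q2
q2 | 11_[#]#0##   read # → write #, move S, go to q3
q3 | 11_[#]#0##   read # → write 1, move S, go to q1
q1 | 11_[1]#0##   read 1 → write _, move S, go to q0
q0 | 11_[_]#0##   read _ → write 1, move R, go to q0
q0 | 11_1[#]0##
At halt the head is at cell 3.

3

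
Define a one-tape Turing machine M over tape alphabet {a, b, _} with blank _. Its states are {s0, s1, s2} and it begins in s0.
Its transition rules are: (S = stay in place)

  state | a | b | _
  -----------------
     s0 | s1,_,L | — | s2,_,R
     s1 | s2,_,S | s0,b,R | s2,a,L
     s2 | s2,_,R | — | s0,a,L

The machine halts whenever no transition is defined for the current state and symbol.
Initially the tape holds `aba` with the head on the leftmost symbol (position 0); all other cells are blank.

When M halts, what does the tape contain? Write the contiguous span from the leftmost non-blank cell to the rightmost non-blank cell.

state=s0 head=0 tape=___[a]ba   (s0,a)→(s1,_,L)
state=s1 head=-1 tape=__[_]_ba   (s1,_)→(s2,a,L)
state=s2 head=-2 tape=_[_]a_ba   (s2,_)→(s0,a,L)
state=s0 head=-3 tape=[_]aa_ba   (s0,_)→(s2,_,R)
state=s2 head=-2 tape=_[a]a_ba   (s2,a)→(s2,_,R)
state=s2 head=-1 tape=__[a]_ba   (s2,a)→(s2,_,R)
state=s2 head=0 tape=___[_]ba   (s2,_)→(s0,a,L)
state=s0 head=-1 tape=__[_]aba   (s0,_)→(s2,_,R)
state=s2 head=0 tape=___[a]ba   (s2,a)→(s2,_,R)
state=s2 head=1 tape=____[b]a
The non-blank tape span at halt is ba.

ba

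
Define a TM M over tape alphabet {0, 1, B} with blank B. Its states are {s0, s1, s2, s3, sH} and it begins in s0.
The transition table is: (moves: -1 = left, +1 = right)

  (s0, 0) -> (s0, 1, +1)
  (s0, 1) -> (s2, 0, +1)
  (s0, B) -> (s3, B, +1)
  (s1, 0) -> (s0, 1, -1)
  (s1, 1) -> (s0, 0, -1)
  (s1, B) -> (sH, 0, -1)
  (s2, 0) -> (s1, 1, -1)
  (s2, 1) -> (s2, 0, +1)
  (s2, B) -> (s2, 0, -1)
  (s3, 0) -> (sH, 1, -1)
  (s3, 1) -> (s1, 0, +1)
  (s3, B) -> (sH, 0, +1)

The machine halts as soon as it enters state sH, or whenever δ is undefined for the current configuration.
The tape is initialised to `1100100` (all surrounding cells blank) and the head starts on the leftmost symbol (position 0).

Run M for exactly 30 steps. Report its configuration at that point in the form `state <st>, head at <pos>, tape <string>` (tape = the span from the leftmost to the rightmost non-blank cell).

s0 | [1]100100B   read 1 → write 0, move +1, go to s2
s2 | 0[1]00100B   read 1 → write 0, move +1, go to s2
s2 | 00[0]0100B   read 0 → write 1, move -1, go to s1
s1 | 0[0]10100B   read 0 → write 1, move -1, go to s0
s0 | [0]110100B   read 0 → write 1, move +1, go to s0
s0 | 1[1]10100B   read 1 → write 0, move +1, go to s2
s2 | 10[1]0100B   read 1 → write 0, move +1, go to s2
s2 | 100[0]100B   read 0 → write 1, move -1, go to s1
s1 | 10[0]1100B   read 0 → write 1, move -1, go to s0
s0 | 1[0]11100B   read 0 → write 1, move +1, go to s0
s0 | 11[1]1100B   read 1 → write 0, move +1, go to s2
s2 | 110[1]100B   read 1 → write 0, move +1, go to s2
s2 | 1100[1]00B   read 1 → write 0, move +1, go to s2
s2 | 11000[0]0B   read 0 → write 1, move -1, go to s1
s1 | 1100[0]10B   read 0 → write 1, move -1, go to s0
s0 | 110[0]110B   read 0 → write 1, move +1, go to s0
s0 | 1101[1]10B   read 1 → write 0, move +1, go to s2
s2 | 11010[1]0B   read 1 → write 0, move +1, go to s2
s2 | 110100[0]B   read 0 → write 1, move -1, go to s1
s1 | 11010[0]1B   read 0 → write 1, move -1, go to s0
s0 | 1101[0]11B   read 0 → write 1, move +1, go to s0
s0 | 11011[1]1B   read 1 → write 0, move +1, go to s2
s2 | 110110[1]B   read 1 → write 0, move +1, go to s2
s2 | 1101100[B]   read B → write 0, move -1, go to s2
s2 | 110110[0]0   read 0 → write 1, move -1, go to s1
s1 | 11011[0]10   read 0 → write 1, move -1, go to s0
s0 | 1101[1]110   read 1 → write 0, move +1, go to s2
s2 | 11010[1]10   read 1 → write 0, move +1, go to s2
s2 | 110100[1]0   read 1 → write 0, move +1, go to s2
s2 | 1101000[0]   read 0 → write 1, move -1, go to s1
s1 | 110100[0]1
After 30 steps: state s1, head at 6, tape 11010001.

state s1, head at 6, tape 11010001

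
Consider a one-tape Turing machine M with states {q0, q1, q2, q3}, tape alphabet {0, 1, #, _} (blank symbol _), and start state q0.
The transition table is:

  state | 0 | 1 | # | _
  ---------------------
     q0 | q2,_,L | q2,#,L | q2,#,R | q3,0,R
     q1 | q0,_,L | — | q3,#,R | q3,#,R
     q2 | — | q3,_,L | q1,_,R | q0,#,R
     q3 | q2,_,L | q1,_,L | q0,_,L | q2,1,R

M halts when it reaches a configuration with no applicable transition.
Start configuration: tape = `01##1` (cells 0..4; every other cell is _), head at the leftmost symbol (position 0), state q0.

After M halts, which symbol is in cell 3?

q0 | _[0]1##1   read 0 → write _, move L, go to q2
q2 | [_]_1##1   read _ → write #, move R, go to q0
q0 | #[_]1##1   read _ → write 0, move R, go to q3
q3 | #0[1]##1   read 1 → write _, move L, go to q1
q1 | #[0]_##1   read 0 → write _, move L, go to q0
q0 | [#]__##1   read # → write #, move R, go to q2
q2 | #[_]_##1   read _ → write #, move R, go to q0
q0 | ##[_]##1   read _ → write 0, move R, go to q3
q3 | ##0[#]#1   read # → write _, move L, go to q0
q0 | ##[0]_#1   read 0 → write _, move L, go to q2
q2 | #[#]__#1   read # → write _, move R, go to q1
q1 | #_[_]_#1   read _ → write #, move R, go to q3
q3 | #_#[_]#1   read _ → write 1, move R, go to q2
q2 | #_#1[#]1   read # → write _, move R, go to q1
q1 | #_#1_[1]
Cell 3 holds _ when M halts.

_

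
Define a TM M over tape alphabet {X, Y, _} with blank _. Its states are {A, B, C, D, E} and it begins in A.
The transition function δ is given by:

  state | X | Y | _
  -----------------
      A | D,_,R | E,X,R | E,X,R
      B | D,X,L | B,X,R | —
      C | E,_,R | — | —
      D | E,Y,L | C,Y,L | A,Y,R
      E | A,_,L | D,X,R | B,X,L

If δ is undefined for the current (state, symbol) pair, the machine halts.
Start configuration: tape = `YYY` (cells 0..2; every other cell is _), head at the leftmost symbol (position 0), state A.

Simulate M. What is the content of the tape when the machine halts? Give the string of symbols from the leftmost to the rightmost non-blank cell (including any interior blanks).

state=A head=0 tape=____[Y]YY___   (A,Y)→(E,X,R)
state=E head=1 tape=____X[Y]Y___   (E,Y)→(D,X,R)
state=D head=2 tape=____XX[Y]___   (D,Y)→(C,Y,L)
state=C head=1 tape=____X[X]Y___   (C,X)→(E,_,R)
state=E head=2 tape=____X_[Y]___   (E,Y)→(D,X,R)
state=D head=3 tape=____X_X[_]__   (D,_)→(A,Y,R)
state=A head=4 tape=____X_XY[_]_   (A,_)→(E,X,R)
state=E head=5 tape=____X_XYX[_]   (E,_)→(B,X,L)
state=B head=4 tape=____X_XY[X]X   (B,X)→(D,X,L)
state=D head=3 tape=____X_X[Y]XX   (D,Y)→(C,Y,L)
state=C head=2 tape=____X_[X]YXX   (C,X)→(E,_,R)
state=E head=3 tape=____X__[Y]XX   (E,Y)→(D,X,R)
state=D head=4 tape=____X__X[X]X   (D,X)→(E,Y,L)
state=E head=3 tape=____X__[X]YX   (E,X)→(A,_,L)
state=A head=2 tape=____X_[_]_YX   (A,_)→(E,X,R)
state=E head=3 tape=____X_X[_]YX   (E,_)→(B,X,L)
state=B head=2 tape=____X_[X]XYX   (B,X)→(D,X,L)
state=D head=1 tape=____X[_]XXYX   (D,_)→(A,Y,R)
state=A head=2 tape=____XY[X]XYX   (A,X)→(D,_,R)
state=D head=3 tape=____XY_[X]YX   (D,X)→(E,Y,L)
state=E head=2 tape=____XY[_]YYX   (E,_)→(B,X,L)
state=B head=1 tape=____X[Y]XYYX   (B,Y)→(B,X,R)
state=B head=2 tape=____XX[X]YYX   (B,X)→(D,X,L)
state=D head=1 tape=____X[X]XYYX   (D,X)→(E,Y,L)
state=E head=0 tape=____[X]YXYYX   (E,X)→(A,_,L)
state=A head=-1 tape=___[_]_YXYYX   (A,_)→(E,X,R)
state=E head=0 tape=___X[_]YXYYX   (E,_)→(B,X,L)
state=B head=-1 tape=___[X]XYXYYX   (B,X)→(D,X,L)
state=D head=-2 tape=__[_]XXYXYYX   (D,_)→(A,Y,R)
state=A head=-1 tape=__Y[X]XYXYYX   (A,X)→(D,_,R)
state=D head=0 tape=__Y_[X]YXYYX   (D,X)→(E,Y,L)
state=E head=-1 tape=__Y[_]YYXYYX   (E,_)→(B,X,L)
state=B head=-2 tape=__[Y]XYYXYYX   (B,Y)→(B,X,R)
state=B head=-1 tape=__X[X]YYXYYX   (B,X)→(D,X,L)
state=D head=-2 tape=__[X]XYYXYYX   (D,X)→(E,Y,L)
state=E head=-3 tape=_[_]YXYYXYYX   (E,_)→(B,X,L)
state=B head=-4 tape=[_]XYXYYXYYX
The non-blank tape span at halt is XYXYYXYYX.

XYXYYXYYX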